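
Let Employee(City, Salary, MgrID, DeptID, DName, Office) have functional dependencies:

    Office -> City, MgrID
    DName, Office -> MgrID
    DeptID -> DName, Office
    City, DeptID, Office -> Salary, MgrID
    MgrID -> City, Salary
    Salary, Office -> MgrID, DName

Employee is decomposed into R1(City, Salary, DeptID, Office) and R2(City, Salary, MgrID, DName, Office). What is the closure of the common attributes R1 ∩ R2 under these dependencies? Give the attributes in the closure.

R1 ∩ R2 = {City, Salary, Office}.
Office → City, MgrID applies, adding MgrID
Salary, Office → MgrID, DName applies, adding DName
Closure: {City, Salary, MgrID, DName, Office}.

City, Salary, MgrID, DName, Office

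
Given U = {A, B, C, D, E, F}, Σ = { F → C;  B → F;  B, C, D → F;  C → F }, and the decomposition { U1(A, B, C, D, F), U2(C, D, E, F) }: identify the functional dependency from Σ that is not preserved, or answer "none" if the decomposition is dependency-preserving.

F → C lies within U1.
B → F lies within U1.
B, C, D → F lies within U1.
C → F lies within U1.
Every dependency is enforceable on the fragments, so the decomposition is dependency-preserving.

none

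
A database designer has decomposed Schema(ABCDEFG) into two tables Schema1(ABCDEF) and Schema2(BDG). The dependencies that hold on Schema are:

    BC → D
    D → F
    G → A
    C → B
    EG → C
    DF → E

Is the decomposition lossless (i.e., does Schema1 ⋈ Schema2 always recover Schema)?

No

Common attributes: Schema1 ∩ Schema2 = {BD}.
Closure of {BD}: D → F applies, adding F; DF → E applies, adding E. So (BD)⁺ = {BDEF}.
The closure contains neither all of Schema1 = {ABCDEF} nor all of Schema2 = {BDG}, so the common attributes are not a superkey of either fragment. The join is lossy.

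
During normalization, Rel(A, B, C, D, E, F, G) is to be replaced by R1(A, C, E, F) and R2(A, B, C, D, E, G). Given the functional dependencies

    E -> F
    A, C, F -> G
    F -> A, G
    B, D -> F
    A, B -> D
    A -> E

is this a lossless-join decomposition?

Common attributes: R1 ∩ R2 = {A, C, E}.
Closure of {A, C, E}: E → F applies, adding F; A, C, F → G applies, adding G. So (A, C, E)⁺ = {A, C, E, F, G}.
This closure contains every attribute of R1, so R1 ∩ R2 → R1. The join is lossless.

Yes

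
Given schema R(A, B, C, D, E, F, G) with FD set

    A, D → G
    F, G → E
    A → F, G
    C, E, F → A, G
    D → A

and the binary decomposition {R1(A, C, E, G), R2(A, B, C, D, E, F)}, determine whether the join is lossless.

Common attributes: R1 ∩ R2 = {A, C, E}.
Closure of {A, C, E}: A → F, G applies, adding F, G. So (A, C, E)⁺ = {A, C, E, F, G}.
This closure contains every attribute of R1, so R1 ∩ R2 → R1. The join is lossless.

Yes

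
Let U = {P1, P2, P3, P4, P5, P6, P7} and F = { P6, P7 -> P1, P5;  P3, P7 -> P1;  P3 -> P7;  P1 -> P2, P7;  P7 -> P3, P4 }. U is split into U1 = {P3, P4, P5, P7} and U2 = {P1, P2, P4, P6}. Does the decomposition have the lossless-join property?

No

Common attributes: U1 ∩ U2 = {P4}.
No dependency enlarges {P4}, so (P4)⁺ = {P4}.
The closure contains neither all of U1 = {P3, P4, P5, P7} nor all of U2 = {P1, P2, P4, P6}, so the common attributes are not a superkey of either fragment. The join is lossy.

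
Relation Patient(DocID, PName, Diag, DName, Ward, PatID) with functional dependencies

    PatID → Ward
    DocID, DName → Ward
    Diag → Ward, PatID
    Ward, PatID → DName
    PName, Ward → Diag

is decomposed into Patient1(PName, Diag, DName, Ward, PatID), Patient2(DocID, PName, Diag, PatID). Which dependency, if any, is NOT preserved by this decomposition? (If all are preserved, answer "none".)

DocID, DName → Ward

Check DocID, DName → Ward: no single fragment contains all of {DocID, DName, Ward}, and the restricted closure of {DocID, DName} across the fragments never reaches {Ward}.
PatID → Ward is preserved.
Diag → Ward, PatID is preserved.
Ward, PatID → DName is preserved.
PName, Ward → Diag is preserved.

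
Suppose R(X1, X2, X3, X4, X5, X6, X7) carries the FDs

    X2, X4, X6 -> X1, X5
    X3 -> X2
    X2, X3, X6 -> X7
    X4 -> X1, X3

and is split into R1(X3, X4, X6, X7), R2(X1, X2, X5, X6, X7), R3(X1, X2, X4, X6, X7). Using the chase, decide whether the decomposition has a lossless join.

No

Chase test. Columns are X1, X2, X3, X4, X5, X6, X7; row i has aⱼ where attribute j ∈ Ri, else bᵢⱼ.
Initial tableau (one row per fragment):
  row 1: b11 b12 a3 a4 b15 a6 a7
  row 2: a1 a2 b23 b24 a5 a6 a7
  row 3: a1 a2 b33 a4 b35 a6 a7
Rows 1 and 3 agree on X4; apply X4→X1, X3 and equate their X1, X3 entries.
Rows 1 and 3 agree on X3; apply X3→X2 and equate their X2 entries.
Rows 1 and 3 agree on X2, X4, X6; apply X2, X4, X6→X1, X5 and equate their X1, X5 entries.
No row becomes fully distinguished — the join is lossy.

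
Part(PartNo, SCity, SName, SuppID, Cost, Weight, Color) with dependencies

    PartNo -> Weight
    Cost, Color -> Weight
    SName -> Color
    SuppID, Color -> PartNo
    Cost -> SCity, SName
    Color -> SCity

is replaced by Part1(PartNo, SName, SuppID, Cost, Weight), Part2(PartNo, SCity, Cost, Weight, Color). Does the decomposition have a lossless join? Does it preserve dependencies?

lossless but not dependency-preserving

Lossless test: (PartNo, Cost, Weight)⁺ = {PartNo, SCity, SName, Cost, Weight, Color}, which contains all of one fragment — lossless.
Dependency preservation: the restricted closure of {SName} across the fragments never reaches {Color}, so SName → Color cannot be enforced without a join — not preserved.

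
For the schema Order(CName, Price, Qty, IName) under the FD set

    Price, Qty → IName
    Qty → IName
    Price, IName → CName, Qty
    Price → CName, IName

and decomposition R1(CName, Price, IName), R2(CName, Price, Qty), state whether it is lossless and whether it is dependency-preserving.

Lossless test: (CName, Price)⁺ = {CName, Price, Qty, IName}, which contains all of one fragment — lossless.
Dependency preservation: the restricted closure of {Qty} across the fragments never reaches {IName}, so Qty → IName cannot be enforced without a join — not preserved.

lossless but not dependency-preserving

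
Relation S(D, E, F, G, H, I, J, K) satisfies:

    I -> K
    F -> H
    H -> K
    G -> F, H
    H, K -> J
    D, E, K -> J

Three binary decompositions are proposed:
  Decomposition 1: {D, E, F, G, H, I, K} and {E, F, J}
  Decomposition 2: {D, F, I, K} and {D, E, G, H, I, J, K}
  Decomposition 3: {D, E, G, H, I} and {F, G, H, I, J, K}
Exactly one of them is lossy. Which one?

Decomposition 1: common = {E, F}, closure = {E, F, H, J, K} → lossless.
Decomposition 2: common = {D, I, K}, closure = {D, I, K} → lossy.
Decomposition 3: common = {G, H, I}, closure = {F, G, H, I, J, K} → lossless.

Decomposition 2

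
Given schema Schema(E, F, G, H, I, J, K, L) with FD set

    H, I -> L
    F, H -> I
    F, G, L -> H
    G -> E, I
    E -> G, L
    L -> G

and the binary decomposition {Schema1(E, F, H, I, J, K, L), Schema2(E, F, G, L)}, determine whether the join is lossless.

Common attributes: Schema1 ∩ Schema2 = {E, F, L}.
Closure of {E, F, L}: E → G, L applies, adding G; F, G, L → H applies, adding H; G → E, I applies, adding I. So (E, F, L)⁺ = {E, F, G, H, I, L}.
This closure contains every attribute of Schema2, so Schema1 ∩ Schema2 → Schema2. The join is lossless.

Yes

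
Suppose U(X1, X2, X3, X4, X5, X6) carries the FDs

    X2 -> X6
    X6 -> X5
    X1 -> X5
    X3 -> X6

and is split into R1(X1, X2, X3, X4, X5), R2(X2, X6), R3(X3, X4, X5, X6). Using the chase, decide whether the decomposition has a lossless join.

Yes

Chase test. Columns are X1, X2, X3, X4, X5, X6; row i has aⱼ where attribute j ∈ Ri, else bᵢⱼ.
Initial tableau (one row per fragment):
  row 1: a1 a2 a3 a4 a5 b16
  row 2: b21 a2 b23 b24 b25 a6
  row 3: b31 b32 a3 a4 a5 a6
Rows 1 and 2 agree on X2; apply X2→X6 and equate their X6 entries.
Rows 1 and 2 agree on X6; apply X6→X5 and equate their X5 entries.
Row 1 is now all distinguished symbols — the join is lossless.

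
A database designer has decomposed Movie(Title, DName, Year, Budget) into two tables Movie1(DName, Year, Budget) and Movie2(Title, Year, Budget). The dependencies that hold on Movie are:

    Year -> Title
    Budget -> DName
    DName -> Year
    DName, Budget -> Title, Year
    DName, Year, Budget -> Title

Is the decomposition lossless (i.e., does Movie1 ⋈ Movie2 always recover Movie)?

Yes

Common attributes: Movie1 ∩ Movie2 = {Year, Budget}.
Closure of {Year, Budget}: Year → Title applies, adding Title; Budget → DName applies, adding DName. So (Year, Budget)⁺ = {Title, DName, Year, Budget}.
This closure contains every attribute of Movie1, so Movie1 ∩ Movie2 → Movie1. The join is lossless.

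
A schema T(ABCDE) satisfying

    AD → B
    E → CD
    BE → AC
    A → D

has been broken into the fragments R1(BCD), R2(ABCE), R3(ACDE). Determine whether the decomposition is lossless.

Chase test. Columns are ABCDE; row i has aⱼ where attribute j ∈ Ri, else bᵢⱼ.
Initial tableau (one row per fragment):
  row 1: b11 a2 a3 a4 b15
  row 2: a1 a2 a3 b24 a5
  row 3: a1 b32 a3 a4 a5
Rows 2 and 3 agree on E; apply E→CD and equate their CD entries.
Rows 2 and 3 agree on AD; apply AD→B and equate their B entries.
Row 2 is now all distinguished symbols — the join is lossless.

Yes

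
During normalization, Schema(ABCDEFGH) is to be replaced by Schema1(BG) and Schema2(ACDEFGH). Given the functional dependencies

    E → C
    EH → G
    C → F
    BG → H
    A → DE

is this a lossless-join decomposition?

No

Common attributes: Schema1 ∩ Schema2 = {G}.
No dependency enlarges {G}, so (G)⁺ = {G}.
The closure contains neither all of Schema1 = {BG} nor all of Schema2 = {ACDEFGH}, so the common attributes are not a superkey of either fragment. The join is lossy.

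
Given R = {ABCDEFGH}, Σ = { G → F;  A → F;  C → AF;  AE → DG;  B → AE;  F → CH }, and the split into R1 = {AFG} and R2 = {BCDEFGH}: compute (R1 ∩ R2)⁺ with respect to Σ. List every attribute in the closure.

ACFGH

R1 ∩ R2 = {FG}.
F → CH applies, adding CH
C → AF applies, adding A
Closure: {ACFGH}.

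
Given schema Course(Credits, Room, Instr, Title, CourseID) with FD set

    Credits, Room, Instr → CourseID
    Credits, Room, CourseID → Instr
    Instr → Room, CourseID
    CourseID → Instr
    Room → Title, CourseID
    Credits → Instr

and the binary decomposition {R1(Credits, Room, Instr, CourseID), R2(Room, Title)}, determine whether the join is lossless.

Yes

Common attributes: R1 ∩ R2 = {Room}.
Closure of {Room}: Room → Title, CourseID applies, adding Title, CourseID; CourseID → Instr applies, adding Instr. So (Room)⁺ = {Room, Instr, Title, CourseID}.
This closure contains every attribute of R2, so R1 ∩ R2 → R2. The join is lossless.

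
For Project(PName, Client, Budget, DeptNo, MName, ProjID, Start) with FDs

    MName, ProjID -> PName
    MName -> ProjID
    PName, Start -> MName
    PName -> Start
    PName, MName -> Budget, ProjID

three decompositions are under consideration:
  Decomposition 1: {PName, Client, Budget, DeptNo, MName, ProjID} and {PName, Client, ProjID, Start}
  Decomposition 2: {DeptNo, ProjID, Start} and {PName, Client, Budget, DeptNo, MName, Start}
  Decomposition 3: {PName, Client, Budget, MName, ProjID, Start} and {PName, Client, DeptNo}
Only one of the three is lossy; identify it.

Decomposition 2

Decomposition 1: common = {PName, Client, ProjID}, closure = {PName, Client, Budget, MName, ProjID, Start} → lossless.
Decomposition 2: common = {DeptNo, Start}, closure = {DeptNo, Start} → lossy.
Decomposition 3: common = {PName, Client}, closure = {PName, Client, Budget, MName, ProjID, Start} → lossless.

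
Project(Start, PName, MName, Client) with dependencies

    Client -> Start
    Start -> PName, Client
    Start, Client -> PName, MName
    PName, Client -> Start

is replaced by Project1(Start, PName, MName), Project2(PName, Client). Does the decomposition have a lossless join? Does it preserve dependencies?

lossy and not dependency-preserving

Lossless test: (PName)⁺ = {PName}, which is a superkey of neither fragment — lossy.
Dependency preservation: the restricted closure of {Client} across the fragments never reaches {Start}, so Client → Start cannot be enforced without a join — not preserved.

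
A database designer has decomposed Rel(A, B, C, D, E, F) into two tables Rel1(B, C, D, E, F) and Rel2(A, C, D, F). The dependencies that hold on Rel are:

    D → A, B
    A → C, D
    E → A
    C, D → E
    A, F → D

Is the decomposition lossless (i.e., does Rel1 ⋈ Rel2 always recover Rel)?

Yes

Common attributes: Rel1 ∩ Rel2 = {C, D, F}.
Closure of {C, D, F}: D → A, B applies, adding A, B; C, D → E applies, adding E. So (C, D, F)⁺ = {A, B, C, D, E, F}.
This closure contains every attribute of Rel1, so Rel1 ∩ Rel2 → Rel1. The join is lossless.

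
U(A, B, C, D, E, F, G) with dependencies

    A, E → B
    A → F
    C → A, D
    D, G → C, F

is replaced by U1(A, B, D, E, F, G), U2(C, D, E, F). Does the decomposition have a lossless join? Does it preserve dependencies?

Lossless test: (D, E, F)⁺ = {D, E, F}, which is a superkey of neither fragment — lossy.
Dependency preservation: the restricted closure of {C} across the fragments never reaches {A, D}, so C → A, D cannot be enforced without a join — not preserved.

lossy and not dependency-preserving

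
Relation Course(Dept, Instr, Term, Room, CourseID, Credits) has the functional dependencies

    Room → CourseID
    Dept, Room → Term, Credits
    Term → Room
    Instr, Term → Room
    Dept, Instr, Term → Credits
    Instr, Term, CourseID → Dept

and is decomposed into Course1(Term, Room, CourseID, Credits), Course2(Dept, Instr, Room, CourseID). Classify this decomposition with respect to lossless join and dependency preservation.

Lossless test: (Room, CourseID)⁺ = {Room, CourseID}, which is a superkey of neither fragment — lossy.
Dependency preservation: the restricted closure of {Dept, Room} across the fragments never reaches {Term, Credits}, so Dept, Room → Term, Credits cannot be enforced without a join — not preserved.

lossy and not dependency-preserving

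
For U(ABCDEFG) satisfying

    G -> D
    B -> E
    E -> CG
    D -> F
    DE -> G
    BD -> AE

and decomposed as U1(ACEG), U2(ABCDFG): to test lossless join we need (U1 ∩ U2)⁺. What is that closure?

U1 ∩ U2 = {ACG}.
G → D applies, adding D
D → F applies, adding F
Closure: {ACDFG}.

ACDFG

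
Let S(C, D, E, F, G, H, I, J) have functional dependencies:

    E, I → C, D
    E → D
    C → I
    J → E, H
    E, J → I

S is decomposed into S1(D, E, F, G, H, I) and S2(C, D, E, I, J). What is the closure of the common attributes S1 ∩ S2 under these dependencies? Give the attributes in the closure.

S1 ∩ S2 = {D, E, I}.
E, I → C, D applies, adding C
Closure: {C, D, E, I}.

C, D, E, I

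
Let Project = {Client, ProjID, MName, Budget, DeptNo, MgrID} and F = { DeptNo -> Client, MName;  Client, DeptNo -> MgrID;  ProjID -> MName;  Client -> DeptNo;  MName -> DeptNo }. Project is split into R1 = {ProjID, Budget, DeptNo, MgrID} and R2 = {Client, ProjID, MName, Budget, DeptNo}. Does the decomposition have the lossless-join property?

Common attributes: R1 ∩ R2 = {ProjID, Budget, DeptNo}.
Closure of {ProjID, Budget, DeptNo}: DeptNo → Client, MName applies, adding Client, MName; Client, DeptNo → MgrID applies, adding MgrID. So (ProjID, Budget, DeptNo)⁺ = {Client, ProjID, MName, Budget, DeptNo, MgrID}.
This closure contains every attribute of R1, so R1 ∩ R2 → R1. The join is lossless.

Yes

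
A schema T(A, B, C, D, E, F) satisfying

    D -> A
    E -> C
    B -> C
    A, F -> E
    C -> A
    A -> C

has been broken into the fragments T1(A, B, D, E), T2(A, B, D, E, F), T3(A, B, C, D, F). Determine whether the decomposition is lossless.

Yes

Chase test. Columns are A, B, C, D, E, F; row i has aⱼ where attribute j ∈ Ti, else bᵢⱼ.
Initial tableau (one row per fragment):
  row 1: a1 a2 b13 a4 a5 b16
  row 2: a1 a2 b23 a4 a5 a6
  row 3: a1 a2 a3 a4 b35 a6
Rows 1 and 2 agree on E; apply E→C and equate their C entries.
Rows 1 and 3 agree on B; apply B→C and equate their C entries.
Rows 2 and 3 agree on A, F; apply A, F→E and equate their E entries.
Row 2 is now all distinguished symbols — the join is lossless.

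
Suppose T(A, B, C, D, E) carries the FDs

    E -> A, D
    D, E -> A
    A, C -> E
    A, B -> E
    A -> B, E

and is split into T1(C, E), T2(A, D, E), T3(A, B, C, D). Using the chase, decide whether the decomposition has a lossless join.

Chase test. Columns are A, B, C, D, E; row i has aⱼ where attribute j ∈ Ti, else bᵢⱼ.
Initial tableau (one row per fragment):
  row 1: b11 b12 a3 b14 a5
  row 2: a1 b22 b23 a4 a5
  row 3: a1 a2 a3 a4 b35
Rows 1 and 2 agree on E; apply E→A, D and equate their A, D entries.
Rows 1 and 3 agree on A, C; apply A, C→E and equate their E entries.
Rows 1 and 2 agree on A; apply A→B, E and equate their B, E entries.
Rows 1 and 3 agree on A; apply A→B, E and equate their B, E entries.
Row 1 is now all distinguished symbols — the join is lossless.

Yes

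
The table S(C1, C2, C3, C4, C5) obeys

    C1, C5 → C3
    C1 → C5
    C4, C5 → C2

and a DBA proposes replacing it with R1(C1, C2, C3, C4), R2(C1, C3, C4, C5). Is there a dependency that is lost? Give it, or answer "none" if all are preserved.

C4, C5 → C2

Check C4, C5 → C2: no single fragment contains all of {C2, C4, C5}, and the restricted closure of {C4, C5} across the fragments never reaches {C2}.
C1, C5 → C3 is preserved.
C1 → C5 is preserved.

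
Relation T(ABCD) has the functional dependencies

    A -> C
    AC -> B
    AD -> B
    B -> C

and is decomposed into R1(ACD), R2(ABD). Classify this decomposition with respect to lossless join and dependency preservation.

Lossless test: (AD)⁺ = {ABCD}, which contains all of one fragment — lossless.
Dependency preservation: the restricted closure of {B} across the fragments never reaches {C}, so B → C cannot be enforced without a join — not preserved.

lossless but not dependency-preserving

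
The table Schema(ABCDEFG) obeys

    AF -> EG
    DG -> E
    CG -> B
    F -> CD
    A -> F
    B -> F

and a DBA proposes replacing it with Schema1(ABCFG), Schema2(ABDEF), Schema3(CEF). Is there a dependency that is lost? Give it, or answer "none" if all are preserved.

Check DG → E: no single fragment contains all of {DEG}, and the restricted closure of {DG} across the fragments never reaches {E}.
AF → EG is preserved.
CG → B is preserved.
F → CD is preserved.
A → F is preserved.
B → F is preserved.

DG -> E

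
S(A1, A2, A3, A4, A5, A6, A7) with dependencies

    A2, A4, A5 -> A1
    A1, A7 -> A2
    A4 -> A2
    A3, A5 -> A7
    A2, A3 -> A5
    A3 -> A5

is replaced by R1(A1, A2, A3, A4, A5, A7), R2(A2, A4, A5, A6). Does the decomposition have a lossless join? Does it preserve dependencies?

Lossless test: (A2, A4, A5)⁺ = {A1, A2, A4, A5}, which is a superkey of neither fragment — lossy.
Dependency preservation: every FD's attributes lie within a single fragment, so each can be enforced locally — preserved.

lossy but dependency-preserving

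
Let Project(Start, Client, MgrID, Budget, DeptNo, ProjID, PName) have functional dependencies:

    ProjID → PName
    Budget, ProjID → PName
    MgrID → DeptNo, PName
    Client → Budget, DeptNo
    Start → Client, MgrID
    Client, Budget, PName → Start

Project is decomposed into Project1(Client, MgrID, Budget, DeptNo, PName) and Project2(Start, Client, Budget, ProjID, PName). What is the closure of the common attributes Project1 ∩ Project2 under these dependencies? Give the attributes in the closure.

Start, Client, MgrID, Budget, DeptNo, PName

Project1 ∩ Project2 = {Client, Budget, PName}.
Client → Budget, DeptNo applies, adding DeptNo
Client, Budget, PName → Start applies, adding Start
Start → Client, MgrID applies, adding MgrID
Closure: {Start, Client, MgrID, Budget, DeptNo, PName}.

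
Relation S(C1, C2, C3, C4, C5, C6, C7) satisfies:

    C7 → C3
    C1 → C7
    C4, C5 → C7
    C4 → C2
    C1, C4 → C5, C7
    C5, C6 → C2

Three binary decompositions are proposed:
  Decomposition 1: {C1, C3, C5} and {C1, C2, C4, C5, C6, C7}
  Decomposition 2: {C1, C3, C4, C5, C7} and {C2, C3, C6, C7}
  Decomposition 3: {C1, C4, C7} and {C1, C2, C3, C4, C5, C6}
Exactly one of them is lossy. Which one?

Decomposition 2

Decomposition 1: common = {C1, C5}, closure = {C1, C3, C5, C7} → lossless.
Decomposition 2: common = {C3, C7}, closure = {C3, C7} → lossy.
Decomposition 3: common = {C1, C4}, closure = {C1, C2, C3, C4, C5, C7} → lossless.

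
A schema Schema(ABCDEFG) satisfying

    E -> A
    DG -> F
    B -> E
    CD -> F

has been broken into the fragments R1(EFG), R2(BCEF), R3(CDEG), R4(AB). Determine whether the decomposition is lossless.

Chase test. Columns are ABCDEFG; row i has aⱼ where attribute j ∈ Ri, else bᵢⱼ.
Initial tableau (one row per fragment):
  row 1: b11 b12 b13 b14 a5 a6 a7
  row 2: b21 a2 a3 b24 a5 a6 b27
  row 3: b31 b32 a3 a4 a5 b36 a7
  row 4: a1 a2 b43 b44 b45 b46 b47
Rows 1 and 2 agree on E; apply E→A and equate their A entries.
Rows 1 and 3 agree on E; apply E→A and equate their A entries.
Rows 2 and 4 agree on B; apply B→E and equate their E entries.
Rows 1 and 4 agree on E; apply E→A and equate their A entries.
No row becomes fully distinguished — the join is lossy.

No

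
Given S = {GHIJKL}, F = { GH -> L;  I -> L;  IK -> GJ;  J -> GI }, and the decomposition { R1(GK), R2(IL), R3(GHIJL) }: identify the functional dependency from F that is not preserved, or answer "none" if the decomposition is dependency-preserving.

Check IK → GJ: no single fragment contains all of {GIJK}, and the restricted closure of {IK} across the fragments never reaches {GJ}.
GH → L is preserved.
I → L is preserved.
J → GI is preserved.

IK -> GJ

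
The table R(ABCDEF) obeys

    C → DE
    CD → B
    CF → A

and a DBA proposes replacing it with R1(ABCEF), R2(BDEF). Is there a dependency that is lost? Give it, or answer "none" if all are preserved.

C → DE

Check C → DE: no single fragment contains all of {CDE}, and the restricted closure of {C} across the fragments never reaches {DE}.
CD → B is preserved.
CF → A is preserved.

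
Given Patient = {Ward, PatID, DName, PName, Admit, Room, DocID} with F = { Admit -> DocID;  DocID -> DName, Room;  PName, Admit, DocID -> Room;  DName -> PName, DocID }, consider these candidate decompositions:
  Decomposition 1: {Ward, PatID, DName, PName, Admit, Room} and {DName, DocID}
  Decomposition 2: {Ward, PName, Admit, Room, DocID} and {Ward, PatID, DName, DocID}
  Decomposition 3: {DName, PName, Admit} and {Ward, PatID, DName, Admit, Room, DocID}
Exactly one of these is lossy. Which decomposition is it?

Decomposition 1: common = {DName}, closure = {DName, PName, Room, DocID} → lossless.
Decomposition 2: common = {Ward, DocID}, closure = {Ward, DName, PName, Room, DocID} → lossy.
Decomposition 3: common = {DName, Admit}, closure = {DName, PName, Admit, Room, DocID} → lossless.

Decomposition 2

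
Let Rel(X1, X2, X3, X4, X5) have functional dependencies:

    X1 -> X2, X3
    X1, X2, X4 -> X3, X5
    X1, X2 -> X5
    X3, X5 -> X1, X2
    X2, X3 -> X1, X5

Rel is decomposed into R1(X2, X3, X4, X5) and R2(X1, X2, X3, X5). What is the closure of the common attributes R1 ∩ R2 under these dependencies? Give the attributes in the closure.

X1, X2, X3, X5

R1 ∩ R2 = {X2, X3, X5}.
X3, X5 → X1, X2 applies, adding X1
Closure: {X1, X2, X3, X5}.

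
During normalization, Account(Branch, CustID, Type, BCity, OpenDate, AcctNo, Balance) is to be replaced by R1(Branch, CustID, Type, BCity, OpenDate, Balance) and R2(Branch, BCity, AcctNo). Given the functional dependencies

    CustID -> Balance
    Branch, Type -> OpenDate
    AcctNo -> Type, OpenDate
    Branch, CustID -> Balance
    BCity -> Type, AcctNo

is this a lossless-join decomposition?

Common attributes: R1 ∩ R2 = {Branch, BCity}.
Closure of {Branch, BCity}: BCity → Type, AcctNo applies, adding Type, AcctNo; Branch, Type → OpenDate applies, adding OpenDate. So (Branch, BCity)⁺ = {Branch, Type, BCity, OpenDate, AcctNo}.
This closure contains every attribute of R2, so R1 ∩ R2 → R2. The join is lossless.

Yes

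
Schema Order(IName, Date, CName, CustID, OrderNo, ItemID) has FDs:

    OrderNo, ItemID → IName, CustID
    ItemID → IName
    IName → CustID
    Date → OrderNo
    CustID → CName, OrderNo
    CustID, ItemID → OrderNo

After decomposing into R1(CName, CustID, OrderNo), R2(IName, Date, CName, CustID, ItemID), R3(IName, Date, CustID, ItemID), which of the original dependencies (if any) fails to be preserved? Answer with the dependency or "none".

Check Date → OrderNo: no single fragment contains all of {Date, OrderNo}, and the restricted closure of {Date} across the fragments never reaches {OrderNo}.
OrderNo, ItemID → IName, CustID is preserved.
ItemID → IName is preserved.
IName → CustID is preserved.
CustID → CName, OrderNo is preserved.
CustID, ItemID → OrderNo is preserved.

Date → OrderNo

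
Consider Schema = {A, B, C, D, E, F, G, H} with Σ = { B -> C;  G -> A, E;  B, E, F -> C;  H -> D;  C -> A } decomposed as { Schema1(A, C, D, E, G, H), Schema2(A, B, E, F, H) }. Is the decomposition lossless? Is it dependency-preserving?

Lossless test: (A, E, H)⁺ = {A, D, E, H}, which is a superkey of neither fragment — lossy.
Dependency preservation: the restricted closure of {B} across the fragments never reaches {C}, so B → C cannot be enforced without a join — not preserved.

lossy and not dependency-preserving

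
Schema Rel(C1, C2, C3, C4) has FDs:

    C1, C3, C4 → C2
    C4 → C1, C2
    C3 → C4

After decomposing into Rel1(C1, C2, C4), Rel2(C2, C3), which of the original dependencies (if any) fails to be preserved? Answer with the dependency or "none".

Check C3 → C4: no single fragment contains all of {C3, C4}, and the restricted closure of {C3} across the fragments never reaches {C4}.
C1, C3, C4 → C2 is preserved.
C4 → C1, C2 is preserved.

C3 → C4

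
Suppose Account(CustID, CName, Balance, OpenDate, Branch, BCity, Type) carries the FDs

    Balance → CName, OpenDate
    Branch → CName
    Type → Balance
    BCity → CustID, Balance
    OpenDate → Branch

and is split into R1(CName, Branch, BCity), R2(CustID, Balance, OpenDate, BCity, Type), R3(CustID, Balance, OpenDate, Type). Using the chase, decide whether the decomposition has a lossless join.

Chase test. Columns are CustID, CName, Balance, OpenDate, Branch, BCity, Type; row i has aⱼ where attribute j ∈ Ri, else bᵢⱼ.
Initial tableau (one row per fragment):
  row 1: b11 a2 b13 b14 a5 a6 b17
  row 2: a1 b22 a3 a4 b25 a6 a7
  row 3: a1 b32 a3 a4 b35 b36 a7
Rows 2 and 3 agree on Balance; apply Balance→CName, OpenDate and equate their CName, OpenDate entries.
Rows 1 and 2 agree on BCity; apply BCity→CustID, Balance and equate their CustID, Balance entries.
Rows 2 and 3 agree on OpenDate; apply OpenDate→Branch and equate their Branch entries.
Rows 1 and 2 agree on Balance; apply Balance→CName, OpenDate and equate their CName, OpenDate entries.
Rows 1 and 2 agree on OpenDate; apply OpenDate→Branch and equate their Branch entries.
Row 2 is now all distinguished symbols — the join is lossless.

Yes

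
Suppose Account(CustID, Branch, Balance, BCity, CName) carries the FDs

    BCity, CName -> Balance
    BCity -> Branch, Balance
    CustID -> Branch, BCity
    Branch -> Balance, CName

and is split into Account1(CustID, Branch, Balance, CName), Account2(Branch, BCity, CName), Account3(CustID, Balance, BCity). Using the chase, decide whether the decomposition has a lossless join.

Yes

Chase test. Columns are CustID, Branch, Balance, BCity, CName; row i has aⱼ where attribute j ∈ Accounti, else bᵢⱼ.
Initial tableau (one row per fragment):
  row 1: a1 a2 a3 b14 a5
  row 2: b21 a2 b23 a4 a5
  row 3: a1 b32 a3 a4 b35
Rows 2 and 3 agree on BCity; apply BCity→Branch, Balance and equate their Branch, Balance entries.
Rows 1 and 3 agree on CustID; apply CustID→Branch, BCity and equate their Branch, BCity entries.
Rows 1 and 3 agree on Branch; apply Branch→Balance, CName and equate their Balance, CName entries.
Row 1 is now all distinguished symbols — the join is lossless.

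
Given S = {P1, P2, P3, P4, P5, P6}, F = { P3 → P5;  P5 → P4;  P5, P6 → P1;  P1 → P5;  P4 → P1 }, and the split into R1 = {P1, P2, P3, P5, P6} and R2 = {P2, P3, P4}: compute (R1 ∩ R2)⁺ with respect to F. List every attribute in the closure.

P1, P2, P3, P4, P5

R1 ∩ R2 = {P2, P3}.
P3 → P5 applies, adding P5
P5 → P4 applies, adding P4
P4 → P1 applies, adding P1
Closure: {P1, P2, P3, P4, P5}.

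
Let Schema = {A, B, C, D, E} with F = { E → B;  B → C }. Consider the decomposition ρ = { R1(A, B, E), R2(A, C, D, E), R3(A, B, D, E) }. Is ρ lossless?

Yes

Chase test. Columns are A, B, C, D, E; row i has aⱼ where attribute j ∈ Ri, else bᵢⱼ.
Initial tableau (one row per fragment):
  row 1: a1 a2 b13 b14 a5
  row 2: a1 b22 a3 a4 a5
  row 3: a1 a2 b33 a4 a5
Rows 1 and 2 agree on E; apply E→B and equate their B entries.
Rows 1 and 2 agree on B; apply B→C and equate their C entries.
Rows 1 and 3 agree on B; apply B→C and equate their C entries.
Row 2 is now all distinguished symbols — the join is lossless.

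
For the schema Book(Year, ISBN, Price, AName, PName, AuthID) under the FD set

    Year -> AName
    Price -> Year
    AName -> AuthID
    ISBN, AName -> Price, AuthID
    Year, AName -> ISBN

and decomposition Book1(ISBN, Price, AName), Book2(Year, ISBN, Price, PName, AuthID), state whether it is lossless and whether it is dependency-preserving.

Lossless test: (ISBN, Price)⁺ = {Year, ISBN, Price, AName, AuthID}, which contains all of one fragment — lossless.
Dependency preservation: the restricted closure of {AName} across the fragments never reaches {AuthID}, so AName → AuthID cannot be enforced without a join — not preserved.

lossless but not dependency-preserving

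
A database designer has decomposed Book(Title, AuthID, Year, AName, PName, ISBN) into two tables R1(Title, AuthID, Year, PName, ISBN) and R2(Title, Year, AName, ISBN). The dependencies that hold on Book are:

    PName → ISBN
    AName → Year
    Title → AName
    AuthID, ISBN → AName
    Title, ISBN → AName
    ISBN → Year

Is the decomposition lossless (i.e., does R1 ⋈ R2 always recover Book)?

Common attributes: R1 ∩ R2 = {Title, Year, ISBN}.
Closure of {Title, Year, ISBN}: Title → AName applies, adding AName. So (Title, Year, ISBN)⁺ = {Title, Year, AName, ISBN}.
This closure contains every attribute of R2, so R1 ∩ R2 → R2. The join is lossless.

Yes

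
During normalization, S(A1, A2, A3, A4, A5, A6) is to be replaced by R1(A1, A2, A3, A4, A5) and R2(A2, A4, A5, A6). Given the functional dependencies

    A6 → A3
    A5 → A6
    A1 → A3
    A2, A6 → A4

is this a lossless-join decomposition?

Yes

Common attributes: R1 ∩ R2 = {A2, A4, A5}.
Closure of {A2, A4, A5}: A5 → A6 applies, adding A6; A6 → A3 applies, adding A3. So (A2, A4, A5)⁺ = {A2, A3, A4, A5, A6}.
This closure contains every attribute of R2, so R1 ∩ R2 → R2. The join is lossless.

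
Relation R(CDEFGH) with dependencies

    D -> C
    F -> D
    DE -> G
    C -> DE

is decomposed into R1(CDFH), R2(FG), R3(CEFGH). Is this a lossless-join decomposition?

Chase test. Columns are CDEFGH; row i has aⱼ where attribute j ∈ Ri, else bᵢⱼ.
Initial tableau (one row per fragment):
  row 1: a1 a2 b13 a4 b15 a6
  row 2: b21 b22 b23 a4 a5 b26
  row 3: a1 b32 a3 a4 a5 a6
Rows 1 and 2 agree on F; apply F→D and equate their D entries.
Rows 1 and 3 agree on F; apply F→D and equate their D entries.
Rows 1 and 3 agree on C; apply C→DE and equate their DE entries.
Rows 1 and 2 agree on D; apply D→C and equate their C entries.
Rows 1 and 3 agree on DE; apply DE→G and equate their G entries.
Rows 1 and 2 agree on C; apply C→DE and equate their DE entries.
Row 1 is now all distinguished symbols — the join is lossless.

Yes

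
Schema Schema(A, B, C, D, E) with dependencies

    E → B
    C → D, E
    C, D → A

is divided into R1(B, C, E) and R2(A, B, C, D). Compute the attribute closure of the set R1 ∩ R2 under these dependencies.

R1 ∩ R2 = {B, C}.
C → D, E applies, adding D, E
C, D → A applies, adding A
Closure: {A, B, C, D, E}.

A, B, C, D, E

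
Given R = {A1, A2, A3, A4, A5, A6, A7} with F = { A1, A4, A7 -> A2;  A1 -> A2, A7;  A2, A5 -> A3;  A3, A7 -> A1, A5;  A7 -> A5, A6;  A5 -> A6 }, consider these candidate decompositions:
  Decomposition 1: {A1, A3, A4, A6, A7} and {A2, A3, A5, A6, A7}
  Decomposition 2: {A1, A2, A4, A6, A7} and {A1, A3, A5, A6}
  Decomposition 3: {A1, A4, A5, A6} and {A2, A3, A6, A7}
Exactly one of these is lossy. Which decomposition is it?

Decomposition 1: common = {A3, A6, A7}, closure = {A1, A2, A3, A5, A6, A7} → lossless.
Decomposition 2: common = {A1, A6}, closure = {A1, A2, A3, A5, A6, A7} → lossless.
Decomposition 3: common = {A6}, closure = {A6} → lossy.

Decomposition 3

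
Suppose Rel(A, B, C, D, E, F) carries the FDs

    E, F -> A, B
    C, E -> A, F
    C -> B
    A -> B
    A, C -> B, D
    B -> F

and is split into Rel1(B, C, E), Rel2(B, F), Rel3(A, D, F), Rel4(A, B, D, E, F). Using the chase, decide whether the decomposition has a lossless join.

No

Chase test. Columns are A, B, C, D, E, F; row i has aⱼ where attribute j ∈ Reli, else bᵢⱼ.
Initial tableau (one row per fragment):
  row 1: b11 a2 a3 b14 a5 b16
  row 2: b21 a2 b23 b24 b25 a6
  row 3: a1 b32 b33 a4 b35 a6
  row 4: a1 a2 b43 a4 a5 a6
Rows 3 and 4 agree on A; apply A→B and equate their B entries.
Rows 1 and 2 agree on B; apply B→F and equate their F entries.
Rows 1 and 4 agree on E, F; apply E, F→A, B and equate their A, B entries.
No row becomes fully distinguished — the join is lossy.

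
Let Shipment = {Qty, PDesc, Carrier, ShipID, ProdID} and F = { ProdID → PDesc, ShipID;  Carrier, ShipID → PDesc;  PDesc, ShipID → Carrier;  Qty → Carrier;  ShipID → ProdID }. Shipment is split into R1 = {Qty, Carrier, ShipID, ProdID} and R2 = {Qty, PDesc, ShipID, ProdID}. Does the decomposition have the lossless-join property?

Common attributes: R1 ∩ R2 = {Qty, ShipID, ProdID}.
Closure of {Qty, ShipID, ProdID}: ProdID → PDesc, ShipID applies, adding PDesc; PDesc, ShipID → Carrier applies, adding Carrier. So (Qty, ShipID, ProdID)⁺ = {Qty, PDesc, Carrier, ShipID, ProdID}.
This closure contains every attribute of R1, so R1 ∩ R2 → R1. The join is lossless.

Yes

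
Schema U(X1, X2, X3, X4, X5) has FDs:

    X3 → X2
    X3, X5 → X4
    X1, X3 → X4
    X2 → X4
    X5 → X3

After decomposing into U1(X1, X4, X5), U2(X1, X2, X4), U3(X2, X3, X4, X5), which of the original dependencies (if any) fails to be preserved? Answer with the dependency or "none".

X3 → X2 lies within U3.
X3, X5 → X4 lies within U3.
X1, X3 → X4: restricted closure across fragments reaches X4.
X2 → X4 lies within U2.
X5 → X3 lies within U3.
Every dependency is enforceable on the fragments, so the decomposition is dependency-preserving.

none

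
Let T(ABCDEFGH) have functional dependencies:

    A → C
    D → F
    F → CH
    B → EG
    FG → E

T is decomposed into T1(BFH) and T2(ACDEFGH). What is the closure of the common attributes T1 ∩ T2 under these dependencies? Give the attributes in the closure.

CFH

T1 ∩ T2 = {FH}.
F → CH applies, adding C
Closure: {CFH}.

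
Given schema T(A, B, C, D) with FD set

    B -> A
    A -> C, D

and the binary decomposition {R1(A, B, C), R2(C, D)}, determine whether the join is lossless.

Common attributes: R1 ∩ R2 = {C}.
No dependency enlarges {C}, so (C)⁺ = {C}.
The closure contains neither all of R1 = {A, B, C} nor all of R2 = {C, D}, so the common attributes are not a superkey of either fragment. The join is lossy.

No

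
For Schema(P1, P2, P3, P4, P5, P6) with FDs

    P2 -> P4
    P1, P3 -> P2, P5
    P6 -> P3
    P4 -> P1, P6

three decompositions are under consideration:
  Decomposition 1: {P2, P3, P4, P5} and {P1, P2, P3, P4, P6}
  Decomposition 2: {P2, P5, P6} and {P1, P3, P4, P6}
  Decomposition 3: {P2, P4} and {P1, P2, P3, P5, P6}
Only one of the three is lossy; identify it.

Decomposition 1: common = {P2, P3, P4}, closure = {P1, P2, P3, P4, P5, P6} → lossless.
Decomposition 2: common = {P6}, closure = {P3, P6} → lossy.
Decomposition 3: common = {P2}, closure = {P1, P2, P3, P4, P5, P6} → lossless.

Decomposition 2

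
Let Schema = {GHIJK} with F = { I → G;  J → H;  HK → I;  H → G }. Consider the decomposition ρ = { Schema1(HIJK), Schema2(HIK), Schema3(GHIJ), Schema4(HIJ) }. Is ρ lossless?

Chase test. Columns are GHIJK; row i has aⱼ where attribute j ∈ Schemai, else bᵢⱼ.
Initial tableau (one row per fragment):
  row 1: b11 a2 a3 a4 a5
  row 2: b21 a2 a3 b24 a5
  row 3: a1 a2 a3 a4 b35
  row 4: b41 a2 a3 a4 b45
Rows 1 and 2 agree on I; apply I→G and equate their G entries.
Rows 1 and 3 agree on I; apply I→G and equate their G entries.
Rows 1 and 4 agree on I; apply I→G and equate their G entries.
Row 1 is now all distinguished symbols — the join is lossless.

Yes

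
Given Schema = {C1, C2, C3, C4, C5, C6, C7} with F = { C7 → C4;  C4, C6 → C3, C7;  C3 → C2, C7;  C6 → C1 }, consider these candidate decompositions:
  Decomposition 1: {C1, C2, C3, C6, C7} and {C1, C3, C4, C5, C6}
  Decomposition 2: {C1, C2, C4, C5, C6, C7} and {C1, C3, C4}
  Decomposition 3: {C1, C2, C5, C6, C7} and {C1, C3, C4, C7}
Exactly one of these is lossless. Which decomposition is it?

Decomposition 1

Decomposition 1: common = {C1, C3, C6}, closure = {C1, C2, C3, C4, C6, C7} → lossless.
Decomposition 2: common = {C1, C4}, closure = {C1, C4} → lossy.
Decomposition 3: common = {C1, C7}, closure = {C1, C4, C7} → lossy.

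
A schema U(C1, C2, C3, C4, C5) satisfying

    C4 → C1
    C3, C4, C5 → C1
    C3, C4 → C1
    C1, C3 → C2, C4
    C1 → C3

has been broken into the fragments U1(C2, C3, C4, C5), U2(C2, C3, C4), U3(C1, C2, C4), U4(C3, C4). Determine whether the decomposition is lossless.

Yes

Chase test. Columns are C1, C2, C3, C4, C5; row i has aⱼ where attribute j ∈ Ui, else bᵢⱼ.
Initial tableau (one row per fragment):
  row 1: b11 a2 a3 a4 a5
  row 2: b21 a2 a3 a4 b25
  row 3: a1 a2 b33 a4 b35
  row 4: b41 b42 a3 a4 b45
Rows 1 and 2 agree on C4; apply C4→C1 and equate their C1 entries.
Rows 1 and 3 agree on C4; apply C4→C1 and equate their C1 entries.
Rows 1 and 4 agree on C4; apply C4→C1 and equate their C1 entries.
Rows 1 and 4 agree on C1, C3; apply C1, C3→C2, C4 and equate their C2, C4 entries.
Rows 1 and 3 agree on C1; apply C1→C3 and equate their C3 entries.
Row 1 is now all distinguished symbols — the join is lossless.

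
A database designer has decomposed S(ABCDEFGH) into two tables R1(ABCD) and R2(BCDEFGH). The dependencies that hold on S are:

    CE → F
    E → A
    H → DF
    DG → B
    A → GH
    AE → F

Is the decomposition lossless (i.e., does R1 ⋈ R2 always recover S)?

No

Common attributes: R1 ∩ R2 = {BCD}.
No dependency enlarges {BCD}, so (BCD)⁺ = {BCD}.
The closure contains neither all of R1 = {ABCD} nor all of R2 = {BCDEFGH}, so the common attributes are not a superkey of either fragment. The join is lossy.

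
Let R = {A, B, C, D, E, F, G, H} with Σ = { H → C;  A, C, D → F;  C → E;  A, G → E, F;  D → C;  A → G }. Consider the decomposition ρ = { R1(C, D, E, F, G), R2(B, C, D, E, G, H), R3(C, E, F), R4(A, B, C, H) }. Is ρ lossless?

No

Chase test. Columns are A, B, C, D, E, F, G, H; row i has aⱼ where attribute j ∈ Ri, else bᵢⱼ.
Initial tableau (one row per fragment):
  row 1: b11 b12 a3 a4 a5 a6 a7 b18
  row 2: b21 a2 a3 a4 a5 b26 a7 a8
  row 3: b31 b32 a3 b34 a5 a6 b37 b38
  row 4: a1 a2 a3 b44 b45 b46 b47 a8
Rows 1 and 4 agree on C; apply C→E and equate their E entries.
No row becomes fully distinguished — the join is lossy.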